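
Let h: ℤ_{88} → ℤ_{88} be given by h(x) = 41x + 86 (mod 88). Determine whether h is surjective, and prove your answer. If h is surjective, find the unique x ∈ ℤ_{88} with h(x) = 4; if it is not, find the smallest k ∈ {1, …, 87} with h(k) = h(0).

Since gcd(41, 88) = 1, 41 is invertible modulo 88. Euclid's algorithm: 88 = 2·41 + 6, 41 = 6·6 + 5, 6 = 1·5 + 1; back-substituting gives 1 = 73·41 − 34·88, so 41⁻¹ ≡ 73 (mod 88).
For any y ∈ ℤ_{88}, x = 73(y − 86) mod 88 satisfies h(x) = 41·73(y − 86) + 86 ≡ y (since 41·73 ≡ 1 mod 88). So every y has a preimage.
Hence h is surjective.
Since h is surjective, we compute h⁻¹(4): solve 41x + 86 ≡ 4 (mod 88), i.e. 41x ≡ 6 (mod 88).
Multiplying by 41⁻¹ = 73 gives x ≡ 73·6 = 438 = 4·88 + 86 ≡ 86 (mod 88).
Check: h(86) = 41·86 + 86 = 3612 = 41·88 + 4 ≡ 4 (mod 88).

86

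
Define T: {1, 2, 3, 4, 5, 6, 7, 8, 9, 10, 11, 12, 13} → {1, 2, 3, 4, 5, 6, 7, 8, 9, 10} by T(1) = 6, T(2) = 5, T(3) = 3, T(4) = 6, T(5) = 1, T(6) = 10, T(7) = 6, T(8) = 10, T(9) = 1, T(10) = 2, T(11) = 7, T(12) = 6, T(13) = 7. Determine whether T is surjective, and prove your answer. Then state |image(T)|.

No element maps to 4, so T is not surjective.
The image of T is {1, 2, 3, 5, 6, 7, 10}, which has 7 elements.

7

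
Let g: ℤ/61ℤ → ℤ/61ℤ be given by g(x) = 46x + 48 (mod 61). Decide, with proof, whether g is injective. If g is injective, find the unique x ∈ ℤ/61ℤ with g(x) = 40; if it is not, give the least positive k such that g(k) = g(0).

29

Recall that injectivity means: for all x_1, x_2 in the domain, g(x_1) = g(x_2) implies x_1 = x_2.
If g(x_1) = g(x_2), then 46x_1 ≡ 46x_2 (mod 61). Because gcd(46, 61) = 1, we may cancel 46 to get x_1 ≡ x_2 (mod 61).
So g is injective.
We now compute 46⁻¹ mod 61 explicitly. Euclid's algorithm: 61 = 1·46 + 15, 46 = 3·15 + 1; back-substituting gives 1 = 4·46 − 3·61, so 46⁻¹ ≡ 4 (mod 61).
Since g is injective, we compute g⁻¹(40): solve 46x + 48 ≡ 40 (mod 61), i.e. 46x ≡ 53 (mod 61).
Multiplying by 46⁻¹ = 4 gives x ≡ 4·53 = 212 = 3·61 + 29 ≡ 29 (mod 61).
Check: g(29) = 46·29 + 48 = 1382 = 22·61 + 40 ≡ 40 (mod 61).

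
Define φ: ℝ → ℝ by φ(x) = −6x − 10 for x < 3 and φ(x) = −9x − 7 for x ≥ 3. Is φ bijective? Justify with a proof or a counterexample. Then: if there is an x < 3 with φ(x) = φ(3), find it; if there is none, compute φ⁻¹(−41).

Both pieces are strictly decreasing (slopes −6 and −9), so each is injective on its own interval.
The left piece maps (−∞, 3) onto (−28, ∞); the right piece maps [3, ∞) onto (−∞, −34].
The images leave a gap (−28 has no preimage), so φ is not surjective, hence not bijective.
Because the two images are disjoint, no x < 3 has φ(x) = φ(3), so we compute φ⁻¹(−41): −41 lies in (−∞, −34], so solve −9x − 7 = −41: x = (−41 + 7)/(−9) = 34/9.

34/9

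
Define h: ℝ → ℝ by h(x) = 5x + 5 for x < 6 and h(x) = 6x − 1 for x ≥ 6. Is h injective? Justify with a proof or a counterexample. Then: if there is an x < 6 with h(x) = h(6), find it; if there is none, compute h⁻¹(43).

22/3

Both pieces are strictly increasing (slopes 5 and 6), so each is injective on its own interval.
The left piece maps (−∞, 6) onto (−∞, 35); the right piece maps [6, ∞) onto [35, ∞).
These images are disjoint, so no value is attained by both pieces. Therefore h is injective.
Because the two images are disjoint, no x < 6 has h(x) = h(6), so we compute h⁻¹(43): 43 lies in [35, ∞), so solve 6x − 1 = 43: x = (43 + 1)/6 = 22/3.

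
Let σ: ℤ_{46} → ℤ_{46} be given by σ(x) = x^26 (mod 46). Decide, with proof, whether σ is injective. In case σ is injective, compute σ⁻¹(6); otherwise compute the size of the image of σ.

24

σ(22): Repeated squaring mod 46: 22^1 ≡ 22, 22^2 ≡ 22² = 484 ≡ 24, 22^4 ≡ 24² = 576 ≡ 24, 22^8 ≡ 24² = 576 ≡ 24, 22^16 ≡ 24² = 576 ≡ 24. Since 26 = 16 + 8 + 2, 22^26 ≡ 24·24·24: 24·24 = 576 ≡ 24, then 24·24 = 576 ≡ 24. So 22^26 ≡ 24 (mod 46).
σ(24): Repeated squaring mod 46: 24^1 ≡ 24, 24^2 ≡ 24² = 576 ≡ 24, 24^4 ≡ 24² = 576 ≡ 24, 24^8 ≡ 24² = 576 ≡ 24, 24^16 ≡ 24² = 576 ≡ 24. Since 26 = 16 + 8 + 2, 24^26 ≡ 24·24·24: 24·24 = 576 ≡ 24, then 24·24 = 576 ≡ 24. So 24^26 ≡ 24 (mod 46).
So σ(22) = σ(24) = 24 while 22 ≠ 24, therefore σ is not injective.
Since σ is not injective, we determine |image(σ)|. Computing x^26 mod 46 for each x (by repeated squaring, reducing mod 46 at every step), the values σ(0), σ(1), …, σ(45) are: 0, 1, 16, 35, 26, 27, 8, 9, 2, 29, 18, 13, 36, 41, 6, 25, 32, 31, 4, 3, 12, 39, 24, 23, 24, 39, 12, 3, 4, 31, 32, 25, 6, 41, 36, 13, 18, 29, 2, 9, 8, 27, 26, 35, 16, 1.
The distinct values are {0, 1, 2, 3, 4, 6, 8, 9, 12, 13, 16, 18, 23, 24, 25, 26, 27, 29, 31, 32, 35, 36, 39, 41}; there are 24 of them.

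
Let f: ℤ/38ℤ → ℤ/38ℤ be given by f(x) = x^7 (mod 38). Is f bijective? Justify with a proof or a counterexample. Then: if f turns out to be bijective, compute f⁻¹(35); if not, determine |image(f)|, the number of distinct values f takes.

Computing x^7 mod 38 for each x (by repeated squaring, reducing mod 38 at every step), the values f(0), f(1), …, f(37) are: 0, 1, 14, 21, 6, 35, 28, 7, 8, 23, 34, 11, 12, 29, 22, 13, 36, 5, 18, 19, 20, 33, 2, 25, 16, 9, 26, 27, 4, 15, 30, 31, 10, 3, 32, 17, 24, 37.
Every element of ℤ/38ℤ appears exactly once in this list, so f is a bijection, and in particular bijective.
Since f is bijective, we read off the preimage of 35 from the same table: f(5) = 35, so f⁻¹(35) = 5.

5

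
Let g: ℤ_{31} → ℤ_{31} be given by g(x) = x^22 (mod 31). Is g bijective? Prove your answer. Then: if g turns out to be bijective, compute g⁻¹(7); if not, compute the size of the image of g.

16

g(15): Repeated squaring mod 31: 15^1 ≡ 15, 15^2 ≡ 15² = 225 ≡ 8, 15^4 ≡ 8² = 64 ≡ 2, 15^8 ≡ 2² = 4, 15^16 ≡ 4² = 16. Since 22 = 16 + 4 + 2, 15^22 ≡ 16·2·8: 16·2 = 32 ≡ 1, then 1·8 = 8. So 15^22 ≡ 8 (mod 31).
g(16): Repeated squaring mod 31: 16^1 ≡ 16, 16^2 ≡ 16² = 256 ≡ 8, 16^4 ≡ 8² = 64 ≡ 2, 16^8 ≡ 2² = 4, 16^16 ≡ 4² = 16. Since 22 = 16 + 4 + 2, 16^22 ≡ 16·2·8: 16·2 = 32 ≡ 1, then 1·8 = 8. So 16^22 ≡ 8 (mod 31).
So g(15) = g(16) = 8 while 15 ≠ 16, so g is not injective, hence not bijective.
Since g is not bijective, we determine |image(g)|. Computing x^22 mod 31 for each x (by repeated squaring, reducing mod 31 at every step), the values g(0), g(1), …, g(30) are: 0, 1, 4, 14, 16, 5, 25, 28, 2, 10, 20, 18, 7, 9, 19, 8, 8, 19, 9, 7, 18, 20, 10, 2, 28, 25, 5, 16, 14, 4, 1.
The distinct values are {0, 1, 2, 4, 5, 7, 8, 9, 10, 14, 16, 18, 19, 20, 25, 28}; there are 16 of them.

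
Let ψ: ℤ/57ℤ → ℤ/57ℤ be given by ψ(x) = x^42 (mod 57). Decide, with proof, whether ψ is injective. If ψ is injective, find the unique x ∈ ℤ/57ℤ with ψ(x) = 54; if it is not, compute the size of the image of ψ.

ψ(2): Repeated squaring mod 57: 2^1 ≡ 2, 2^2 ≡ 2² = 4, 2^4 ≡ 4² = 16, 2^8 ≡ 16² = 256 ≡ 28, 2^16 ≡ 28² = 784 ≡ 43, 2^32 ≡ 43² = 1849 ≡ 25. Since 42 = 32 + 8 + 2, 2^42 ≡ 25·28·4: 25·28 = 700 ≡ 16, then 16·4 = 64 ≡ 7. So 2^42 ≡ 7 (mod 57).
ψ(5): Repeated squaring mod 57: 5^1 ≡ 5, 5^2 ≡ 5² = 25, 5^4 ≡ 25² = 625 ≡ 55, 5^8 ≡ 55² = 3025 ≡ 4, 5^16 ≡ 4² = 16, 5^32 ≡ 16² = 256 ≡ 28. Since 42 = 32 + 8 + 2, 5^42 ≡ 28·4·25: 28·4 = 112 ≡ 55, then 55·25 = 1375 ≡ 7. So 5^42 ≡ 7 (mod 57).
So ψ(2) = ψ(5) = 7 while 2 ≠ 5, thus ψ is not injective.
Since ψ is not injective, we determine |image(ψ)|. Computing x^42 mod 57 for each x (by repeated squaring, reducing mod 57 at every step), the values ψ(0), ψ(1), …, ψ(56) are: 0, 1, 7, 45, 49, 7, 30, 1, 1, 30, 49, 1, 39, 49, 7, 30, 7, 7, 39, 19, 1, 45, 7, 49, 45, 49, 1, 39, 49, 49, 39, 1, 49, 45, 49, 7, 45, 1, 19, 39, 7, 7, 30, 7, 49, 39, 1, 49, 30, 1, 1, 30, 7, 49, 45, 7, 1.
The distinct values are {0, 1, 7, 19, 30, 39, 45, 49}; there are 8 of them.

8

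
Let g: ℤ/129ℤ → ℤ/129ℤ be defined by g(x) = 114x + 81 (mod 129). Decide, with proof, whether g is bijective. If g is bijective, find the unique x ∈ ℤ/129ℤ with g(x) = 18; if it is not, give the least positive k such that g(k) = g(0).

We have gcd(114, 129) = 3 > 1. Taking x_1 = 0 and x_2 = 43: g(0) = 81 and g(43) = 114·43 + 81 = 4983 ≡ 81 (mod 129).
So g(0) = g(43) while 0 ≠ 43, thus g is not injective, hence not bijective.
Since g is not bijective, we find the least positive k with g(k) = g(0): this means 114k ≡ 0 (mod 129), i.e. 129 ∣ 114k. Since gcd(114, 129) = 3, dividing through by 3 this holds exactly when 43 ∣ 38k, and as gcd(38, 43) = 1, exactly when 43 ∣ k.
The smallest positive such k is 43.

43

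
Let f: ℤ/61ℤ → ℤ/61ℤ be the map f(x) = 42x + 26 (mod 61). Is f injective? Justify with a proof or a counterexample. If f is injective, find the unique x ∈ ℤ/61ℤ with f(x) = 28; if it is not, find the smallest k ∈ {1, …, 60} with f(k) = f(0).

32

Suppose f(s) = f(t) in ℤ/61ℤ. Then 42s + 26 ≡ 42t + 26 (mod 61), thus 42(s − t) ≡ 0 (mod 61).
Since gcd(42, 61) = 1, 42 is invertible modulo 61, so s − t ≡ 0 (mod 61), i.e. s = t.
Hence f is injective.
We now compute 42⁻¹ mod 61 explicitly. Euclid's algorithm: 61 = 1·42 + 19, 42 = 2·19 + 4, 19 = 4·4 + 3, 4 = 1·3 + 1; back-substituting gives 1 = 16·42 − 11·61, so 42⁻¹ ≡ 16 (mod 61).
Since f is injective, we compute f⁻¹(28): solve 42x + 26 ≡ 28 (mod 61), i.e. 42x ≡ 2 (mod 61).
Multiplying by 42⁻¹ = 16 gives x ≡ 16·2 = 32 ≡ 32 (mod 61).
Check: f(32) = 42·32 + 26 = 1370 = 22·61 + 28 ≡ 28 (mod 61).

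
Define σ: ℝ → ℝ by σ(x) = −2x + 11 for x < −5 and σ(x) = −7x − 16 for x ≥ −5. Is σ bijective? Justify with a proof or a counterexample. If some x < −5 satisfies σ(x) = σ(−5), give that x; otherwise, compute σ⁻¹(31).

-10

Both pieces are strictly decreasing (slopes −2 and −7), so each is injective on its own interval.
The left piece maps (−∞, −5) onto (21, ∞); the right piece maps [−5, ∞) onto (−∞, 19].
The images leave a gap (21 has no preimage), so σ is not surjective, hence not bijective.
Because the two images are disjoint, no x < −5 has σ(x) = σ(−5), so we compute σ⁻¹(31): 31 lies in (21, ∞), so solve −2x + 11 = 31: x = (31 − 11)/(−2) = −10.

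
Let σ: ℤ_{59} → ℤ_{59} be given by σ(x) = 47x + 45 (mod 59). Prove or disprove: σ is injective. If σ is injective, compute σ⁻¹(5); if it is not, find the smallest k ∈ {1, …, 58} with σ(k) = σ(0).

23

If σ(s) = σ(t), then 47s ≡ 47t (mod 59). Because gcd(47, 59) = 1, we may cancel 47 to get s ≡ t (mod 59).
Thus σ is injective.
We now compute 47⁻¹ mod 59 explicitly. Euclid's algorithm: 59 = 1·47 + 12, 47 = 3·12 + 11, 12 = 1·11 + 1; back-substituting gives 1 = 54·47 − 43·59, so 47⁻¹ ≡ 54 (mod 59).
Since σ is injective, we compute σ⁻¹(5): solve 47x + 45 ≡ 5 (mod 59), i.e. 47x ≡ 19 (mod 59).
Multiplying by 47⁻¹ = 54 gives x ≡ 54·19 = 1026 = 17·59 + 23 ≡ 23 (mod 59).
Check: σ(23) = 47·23 + 45 = 1126 = 19·59 + 5 ≡ 5 (mod 59).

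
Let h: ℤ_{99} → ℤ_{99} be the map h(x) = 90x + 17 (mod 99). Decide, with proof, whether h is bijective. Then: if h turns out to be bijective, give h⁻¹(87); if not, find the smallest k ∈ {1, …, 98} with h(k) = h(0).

We have gcd(90, 99) = 9 > 1. Taking s = 0 and t = 11: h(0) = 17 and h(11) = 90·11 + 17 = 1007 ≡ 17 (mod 99).
So h(0) = h(11) while 0 ≠ 11, therefore h is not injective, hence not bijective.
Since h is not bijective, we find the least positive k with h(k) = h(0): this means 90k ≡ 0 (mod 99), i.e. 99 ∣ 90k. Since gcd(90, 99) = 9, dividing through by 9 this holds exactly when 11 ∣ 10k, and as gcd(10, 11) = 1, exactly when 11 ∣ k.
The smallest positive such k is 11.

11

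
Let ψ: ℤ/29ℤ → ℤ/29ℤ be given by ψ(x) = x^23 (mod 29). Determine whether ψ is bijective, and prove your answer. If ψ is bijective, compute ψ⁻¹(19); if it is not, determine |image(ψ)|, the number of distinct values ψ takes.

27

Since 29 is prime, the nonzero elements of ℤ/29ℤ form a cyclic group of order 28.
As gcd(23, 28) = 1, raising to the 23rd power is a bijection on this group: if s^23 ≡ t^23 then (st^{−1})^23 = 1, and the only element of order dividing gcd(23, 28) = 1 is 1, so s = t.
With ψ(0) = 0 this makes ψ injective on all of ℤ/29ℤ, hence bijective (finite equal-size domain and codomain). In particular ψ is bijective.
Since ψ is bijective, we find the preimage of 19. The inverse of x ↦ x^23 on (ℤ/29ℤ)^× is x ↦ x^11, because 23·11 = 253 = 9·28 + 1 ≡ 1 (mod 28) and x^{28} = 1 for x ≠ 0 (Fermat). So ψ⁻¹(19) = 19^11 mod 29.
Repeated squaring mod 29: 19^1 ≡ 19, 19^2 ≡ 19² = 361 ≡ 13, 19^4 ≡ 13² = 169 ≡ 24, 19^8 ≡ 24² = 576 ≡ 25. Since 11 = 8 + 2 + 1, 19^11 ≡ 25·13·19: 25·13 = 325 ≡ 6, then 6·19 = 114 ≡ 27. So 19^11 ≡ 27 (mod 29).
Hence ψ⁻¹(19) = 27.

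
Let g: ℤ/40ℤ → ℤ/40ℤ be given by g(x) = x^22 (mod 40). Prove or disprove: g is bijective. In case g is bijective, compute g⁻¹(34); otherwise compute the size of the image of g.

6

g(4): Repeated squaring mod 40: 4^1 ≡ 4, 4^2 ≡ 4² = 16, 4^4 ≡ 16² = 256 ≡ 16, 4^8 ≡ 16² = 256 ≡ 16, 4^16 ≡ 16² = 256 ≡ 16. Since 22 = 16 + 4 + 2, 4^22 ≡ 16·16·16: 16·16 = 256 ≡ 16, then 16·16 = 256 ≡ 16. So 4^22 ≡ 16 (mod 40).
g(6): Repeated squaring mod 40: 6^1 ≡ 6, 6^2 ≡ 6² = 36, 6^4 ≡ 36² = 1296 ≡ 16, 6^8 ≡ 16² = 256 ≡ 16, 6^16 ≡ 16² = 256 ≡ 16. Since 22 = 16 + 4 + 2, 6^22 ≡ 16·16·36: 16·16 = 256 ≡ 16, then 16·36 = 576 ≡ 16. So 6^22 ≡ 16 (mod 40).
So g(4) = g(6) = 16 while 4 ≠ 6, therefore g is not injective, hence not bijective.
Since g is not bijective, we determine |image(g)|. Computing x^22 mod 40 for each x (by repeated squaring, reducing mod 40 at every step), the values g(0), g(1), …, g(39) are: 0, 1, 24, 9, 16, 25, 16, 9, 24, 1, 0, 1, 24, 9, 16, 25, 16, 9, 24, 1, 0, 1, 24, 9, 16, 25, 16, 9, 24, 1, 0, 1, 24, 9, 16, 25, 16, 9, 24, 1.
The distinct values are {0, 1, 9, 16, 24, 25}; there are 6 of them.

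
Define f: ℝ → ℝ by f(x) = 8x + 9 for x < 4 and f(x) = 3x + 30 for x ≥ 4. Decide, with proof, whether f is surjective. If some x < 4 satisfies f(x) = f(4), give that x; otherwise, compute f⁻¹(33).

3

Both pieces are strictly increasing (slopes 8 and 3), so each is injective on its own interval.
The left piece maps (−∞, 4) onto (−∞, 41); the right piece maps [4, ∞) onto [42, ∞).
The union (−∞, 41) ∪ [42, ∞) omits the interval between 41 and 42; in particular 41 has no preimage. So f is not surjective.
Because the two images are disjoint, no x < 4 has f(x) = f(4), so we compute f⁻¹(33): 33 lies in (−∞, 41), so solve 8x + 9 = 33: x = (33 − 9)/8 = 3.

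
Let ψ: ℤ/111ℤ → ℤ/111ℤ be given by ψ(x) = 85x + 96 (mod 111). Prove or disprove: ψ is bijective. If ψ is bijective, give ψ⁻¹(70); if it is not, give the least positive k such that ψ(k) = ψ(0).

1

Suppose ψ(s) = ψ(t) in ℤ/111ℤ. Then 85s + 96 ≡ 85t + 96 (mod 111), therefore 85(s − t) ≡ 0 (mod 111).
Since gcd(85, 111) = 1, 85 is invertible modulo 111, hence s − t ≡ 0 (mod 111), i.e. s = t.
We now compute 85⁻¹ mod 111 explicitly. Euclid's algorithm: 111 = 1·85 + 26, 85 = 3·26 + 7, 26 = 3·7 + 5, 7 = 1·5 + 2, 5 = 2·2 + 1; back-substituting gives 1 = 64·85 − 49·111, so 85⁻¹ ≡ 64 (mod 111).
For any y ∈ ℤ/111ℤ, x = 64(y − 96) mod 111 satisfies ψ(x) = 85·64(y − 96) + 96 ≡ y (since 85·64 ≡ 1 mod 111). So every y has a preimage.
Thus ψ is bijective.
Since ψ is bijective, we find ψ⁻¹(70): we need 85x ≡ 70 − 96 ≡ 85 (mod 111). Using 85⁻¹ = 64: x ≡ 64·85 = 5440 = 49·111 + 1, so x = 1.
Check: ψ(1) = 85·1 + 96 = 181 = 1·111 + 70 ≡ 70 (mod 111).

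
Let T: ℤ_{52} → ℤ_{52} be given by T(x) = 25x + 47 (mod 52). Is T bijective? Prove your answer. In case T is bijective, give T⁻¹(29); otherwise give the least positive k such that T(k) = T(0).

18

Recall that T is injective when T(u) = T(v) forces u = v.
If T(u) = T(v), then 25u ≡ 25v (mod 52). Because gcd(25, 52) = 1, we may cancel 25 to get u ≡ v (mod 52).
We now compute 25⁻¹ mod 52 explicitly. Euclid's algorithm: 52 = 2·25 + 2, 25 = 12·2 + 1; back-substituting gives 1 = 25·25 − 12·52, so 25⁻¹ ≡ 25 (mod 52).
Then y ↦ 25(y − 47) is a two-sided inverse to T, so every y ∈ ℤ_{52} has a preimage.
Hence T is bijective.
Since T is bijective, we compute T⁻¹(29): solve 25x + 47 ≡ 29 (mod 52), i.e. 25x ≡ 34 (mod 52).
Multiplying by 25⁻¹ = 25 gives x ≡ 25·34 = 850 = 16·52 + 18 ≡ 18 (mod 52).
Check: T(18) = 25·18 + 47 = 497 = 9·52 + 29 ≡ 29 (mod 52).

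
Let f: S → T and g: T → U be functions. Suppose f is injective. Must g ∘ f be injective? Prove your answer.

not injective

No. Take S = T = U = {0, 1, 2}, f = identity (injective), and g(x) = 0 for every x.
Then (g ∘ f)(0) = 0 = (g ∘ f)(2) with 0 ≠ 2, so g ∘ f is not injective.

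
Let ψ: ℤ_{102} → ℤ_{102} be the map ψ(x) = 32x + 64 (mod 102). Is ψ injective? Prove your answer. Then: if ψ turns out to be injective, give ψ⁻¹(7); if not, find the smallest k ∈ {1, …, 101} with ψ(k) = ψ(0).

51

We have gcd(32, 102) = 2 > 1. Taking a = 0 and b = 51: ψ(0) = 64 and ψ(51) = 32·51 + 64 = 1696 ≡ 64 (mod 102).
So ψ(0) = ψ(51) while 0 ≠ 51, hence ψ is not injective.
Since ψ is not injective, we find the least positive k with ψ(k) = ψ(0): this means 32k ≡ 0 (mod 102), i.e. 102 ∣ 32k. Since gcd(32, 102) = 2, dividing through by 2 this holds exactly when 51 ∣ 16k, and as gcd(16, 51) = 1, exactly when 51 ∣ k.
The smallest positive such k is 51.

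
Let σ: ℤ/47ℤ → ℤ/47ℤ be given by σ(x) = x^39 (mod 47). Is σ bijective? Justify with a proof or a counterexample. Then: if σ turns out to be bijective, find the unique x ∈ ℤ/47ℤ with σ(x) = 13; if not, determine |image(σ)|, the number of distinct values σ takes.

Since 47 is prime, the nonzero elements of ℤ/47ℤ form a cyclic group of order 46.
As gcd(39, 46) = 1, raising to the 39th power is a bijection on this group: if s^39 ≡ t^39 then (st^{−1})^39 = 1, and the only element of order dividing gcd(39, 46) = 1 is 1, so s = t.
With σ(0) = 0 this makes σ injective on all of ℤ/47ℤ, hence bijective (finite equal-size domain and codomain). In particular σ is bijective.
Since σ is bijective, we find the preimage of 13. The inverse of x ↦ x^39 on (ℤ/47ℤ)^× is x ↦ x^13, because 39·13 = 507 = 11·46 + 1 ≡ 1 (mod 46) and x^{46} = 1 for x ≠ 0 (Fermat). So σ⁻¹(13) = 13^13 mod 47.
Repeated squaring mod 47: 13^1 ≡ 13, 13^2 ≡ 13² = 169 ≡ 28, 13^4 ≡ 28² = 784 ≡ 32, 13^8 ≡ 32² = 1024 ≡ 37. Since 13 = 8 + 4 + 1, 13^13 ≡ 37·32·13: 37·32 = 1184 ≡ 9, then 9·13 = 117 ≡ 23. So 13^13 ≡ 23 (mod 47).
Hence σ⁻¹(13) = 23.

23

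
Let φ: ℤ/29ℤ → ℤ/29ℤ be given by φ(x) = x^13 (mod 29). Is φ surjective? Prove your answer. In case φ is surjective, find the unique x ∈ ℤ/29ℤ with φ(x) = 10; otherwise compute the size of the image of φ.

Since 29 is prime, the nonzero elements of ℤ/29ℤ form a cyclic group of order 28.
As gcd(13, 28) = 1, raising to the 13th power is a bijection on this group: if a^13 ≡ b^13 then (ab^{−1})^13 = 1, and the only element of order dividing gcd(13, 28) = 1 is 1, so a = b.
With φ(0) = 0 this makes φ injective on all of ℤ/29ℤ, hence bijective (finite equal-size domain and codomain). In particular φ is surjective.
Since φ is surjective, we find the preimage of 10. The inverse of x ↦ x^13 on (ℤ/29ℤ)^× is x ↦ x^13, because 13·13 = 169 = 6·28 + 1 ≡ 1 (mod 28) and x^{28} = 1 for x ≠ 0 (Fermat). So φ⁻¹(10) = 10^13 mod 29.
Repeated squaring mod 29: 10^1 ≡ 10, 10^2 ≡ 10² = 100 ≡ 13, 10^4 ≡ 13² = 169 ≡ 24, 10^8 ≡ 24² = 576 ≡ 25. Since 13 = 8 + 4 + 1, 10^13 ≡ 25·24·10: 25·24 = 600 ≡ 20, then 20·10 = 200 ≡ 26. So 10^13 ≡ 26 (mod 29).
Hence φ⁻¹(10) = 26.

26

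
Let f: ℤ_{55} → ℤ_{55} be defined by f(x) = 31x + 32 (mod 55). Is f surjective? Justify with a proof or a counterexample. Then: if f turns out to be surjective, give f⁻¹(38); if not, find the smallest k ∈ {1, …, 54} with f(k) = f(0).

41

By definition, f is surjective if every y in the codomain equals f(x) for some x in the domain.
Since gcd(31, 55) = 1, 31 is invertible modulo 55. Euclid's algorithm: 55 = 1·31 + 24, 31 = 1·24 + 7, 24 = 3·7 + 3, 7 = 2·3 + 1; back-substituting gives 1 = 16·31 − 9·55, so 31⁻¹ ≡ 16 (mod 55).
For any y ∈ ℤ_{55}, x = 16(y − 32) mod 55 satisfies f(x) = 31·16(y − 32) + 32 ≡ y (since 31·16 ≡ 1 mod 55). So every y has a preimage.
Hence f is surjective.
Since f is surjective, we compute f⁻¹(38): solve 31x + 32 ≡ 38 (mod 55), i.e. 31x ≡ 6 (mod 55).
Multiplying by 31⁻¹ = 16 gives x ≡ 16·6 = 96 = 1·55 + 41 ≡ 41 (mod 55).
Check: f(41) = 31·41 + 32 = 1303 = 23·55 + 38 ≡ 38 (mod 55).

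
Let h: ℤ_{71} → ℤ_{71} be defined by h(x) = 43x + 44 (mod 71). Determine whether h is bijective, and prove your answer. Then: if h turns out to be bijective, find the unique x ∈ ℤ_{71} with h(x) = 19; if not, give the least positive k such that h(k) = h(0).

If h(s) = h(t), then 43s ≡ 43t (mod 71). Because gcd(43, 71) = 1, we may cancel 43 to get s ≡ t (mod 71).
We now compute 43⁻¹ mod 71 explicitly. Euclid's algorithm: 71 = 1·43 + 28, 43 = 1·28 + 15, 28 = 1·15 + 13, 15 = 1·13 + 2, 13 = 6·2 + 1; back-substituting gives 1 = 38·43 − 23·71, so 43⁻¹ ≡ 38 (mod 71).
Then y ↦ 38(y − 44) is a two-sided inverse to h, so every y ∈ ℤ_{71} has a preimage.
So h is bijective.
Since h is bijective, we compute h⁻¹(19): solve 43x + 44 ≡ 19 (mod 71), i.e. 43x ≡ 46 (mod 71).
Multiplying by 43⁻¹ = 38 gives x ≡ 38·46 = 1748 = 24·71 + 44 ≡ 44 (mod 71).
Check: h(44) = 43·44 + 44 = 1936 = 27·71 + 19 ≡ 19 (mod 71).

44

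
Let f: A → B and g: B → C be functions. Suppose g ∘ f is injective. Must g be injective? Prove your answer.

not injective

No. Take A = {0, 1}, B = {0, 1, 2}, C = {0, 1, 2}, f(a) = a for each a ∈ A, and g(b) = 1 if b ∈ {1, 2} else g(b) = b.
Then g ∘ f = f is injective (A ⊂ B and f is the inclusion), but g(1) = g(2) = 1 with 1 ≠ 2, so g is not injective.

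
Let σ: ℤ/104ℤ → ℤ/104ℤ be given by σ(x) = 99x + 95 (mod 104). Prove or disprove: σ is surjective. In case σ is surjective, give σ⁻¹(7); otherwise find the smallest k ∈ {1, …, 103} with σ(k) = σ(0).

80

Since gcd(99, 104) = 1, 99 is invertible modulo 104. Euclid's algorithm: 104 = 1·99 + 5, 99 = 19·5 + 4, 5 = 1·4 + 1; back-substituting gives 1 = 83·99 − 79·104, so 99⁻¹ ≡ 83 (mod 104).
For any y ∈ ℤ/104ℤ, x = 83(y − 95) mod 104 satisfies σ(x) = 99·83(y − 95) + 95 ≡ y (since 99·83 ≡ 1 mod 104). So every y has a preimage.
Hence σ is surjective.
Since σ is surjective, we compute σ⁻¹(7): solve 99x + 95 ≡ 7 (mod 104), i.e. 99x ≡ 16 (mod 104).
Multiplying by 99⁻¹ = 83 gives x ≡ 83·16 = 1328 = 12·104 + 80 ≡ 80 (mod 104).
Check: σ(80) = 99·80 + 95 = 8015 = 77·104 + 7 ≡ 7 (mod 104).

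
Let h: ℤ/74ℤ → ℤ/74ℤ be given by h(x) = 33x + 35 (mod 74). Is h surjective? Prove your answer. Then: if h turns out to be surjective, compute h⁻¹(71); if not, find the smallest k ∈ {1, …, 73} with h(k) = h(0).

28

Since gcd(33, 74) = 1, 33 is invertible modulo 74. Euclid's algorithm: 74 = 2·33 + 8, 33 = 4·8 + 1; back-substituting gives 1 = 9·33 − 4·74, so 33⁻¹ ≡ 9 (mod 74).
Then y ↦ 9(y − 35) is a two-sided inverse to h, so every y ∈ ℤ/74ℤ has a preimage.
Therefore h is surjective.
Since h is surjective, we find h⁻¹(71): we need 33x ≡ 71 − 35 ≡ 36 (mod 74). Using 33⁻¹ = 9: x ≡ 9·36 = 324 = 4·74 + 28, so x = 28.
Check: h(28) = 33·28 + 35 = 959 = 12·74 + 71 ≡ 71 (mod 74).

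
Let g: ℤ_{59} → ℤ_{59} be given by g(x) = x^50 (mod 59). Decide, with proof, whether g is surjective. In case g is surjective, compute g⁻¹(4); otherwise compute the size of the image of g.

30

g(29): Repeated squaring mod 59: 29^1 ≡ 29, 29^2 ≡ 29² = 841 ≡ 15, 29^4 ≡ 15² = 225 ≡ 48, 29^8 ≡ 48² = 2304 ≡ 3, 29^16 ≡ 3² = 9, 29^32 ≡ 9² = 81 ≡ 22. Since 50 = 32 + 16 + 2, 29^50 ≡ 22·9·15: 22·9 = 198 ≡ 21, then 21·15 = 315 ≡ 20. So 29^50 ≡ 20 (mod 59).
g(30): Repeated squaring mod 59: 30^1 ≡ 30, 30^2 ≡ 30² = 900 ≡ 15, 30^4 ≡ 15² = 225 ≡ 48, 30^8 ≡ 48² = 2304 ≡ 3, 30^16 ≡ 3² = 9, 30^32 ≡ 9² = 81 ≡ 22. Since 50 = 32 + 16 + 2, 30^50 ≡ 22·9·15: 22·9 = 198 ≡ 21, then 21·15 = 315 ≡ 20. So 30^50 ≡ 20 (mod 59).
So g(29) = g(30) = 20 while 29 ≠ 30, so g is not injective.
A non-injective map from the 59-element set ℤ_{59} to itself takes at most 58 distinct values, so it cannot be surjective. Hence g is not surjective.
Since g is not surjective, we determine |image(g)|. Computing x^50 mod 59 for each x (by repeated squaring, reducing mod 59 at every step), the values g(0), g(1), …, g(58) are: 0, 1, 3, 5, 9, 21, 15, 57, 27, 25, 4, 51, 45, 26, 53, 46, 22, 29, 16, 36, 12, 49, 35, 48, 17, 28, 19, 7, 41, 20, 20, 41, 7, 19, 28, 17, 48, 35, 49, 12, 36, 16, 29, 22, 46, 53, 26, 45, 51, 4, 25, 27, 57, 15, 21, 9, 5, 3, 1.
The distinct values are {0, 1, 3, 4, 5, 7, 9, 12, 15, 16, 17, 19, 20, 21, 22, 25, 26, 27, 28, 29, 35, 36, 41, 45, 46, 48, 49, 51, 53, 57}; there are 30 of them.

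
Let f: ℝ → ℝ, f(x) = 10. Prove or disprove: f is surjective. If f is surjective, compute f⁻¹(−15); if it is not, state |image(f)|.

Recall that surjectivity means every element of the codomain has a preimage under f.
f(x) = 10 for all x, so 11 has no preimage and f is not surjective.
Since f is not surjective, we state |image(f)|: the image of f is {10}, which has 1 element.

1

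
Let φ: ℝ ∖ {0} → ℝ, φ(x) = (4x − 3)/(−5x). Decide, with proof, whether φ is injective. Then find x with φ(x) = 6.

3/34

Suppose φ(u) = φ(v). Cross-multiplying: (4u − 3)(−5v) = (4v − 3)(−5u).
Expanding both sides and cancelling the symmetric terms leaves −15·(u − v) = 0. Since −15 ≠ 0, u = v. Thus φ is injective.
Solving φ(x) = 6: cross-multiplying gives 4x − 3 = 6(−5x), which rearranges to 34x = 3, so x = 3/34.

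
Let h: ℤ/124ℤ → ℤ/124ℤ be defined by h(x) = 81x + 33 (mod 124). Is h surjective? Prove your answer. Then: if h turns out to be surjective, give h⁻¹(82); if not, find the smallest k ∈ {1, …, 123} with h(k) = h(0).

By definition, surjectivity means every element of the codomain has a preimage under h.
Since gcd(81, 124) = 1, 81 is invertible modulo 124. Euclid's algorithm: 124 = 1·81 + 43, 81 = 1·43 + 38, 43 = 1·38 + 5, 38 = 7·5 + 3, 5 = 1·3 + 2, 3 = 1·2 + 1; back-substituting gives 1 = 49·81 − 32·124, so 81⁻¹ ≡ 49 (mod 124).
Then y ↦ 49(y − 33) is a two-sided inverse to h, so every y ∈ ℤ/124ℤ has a preimage.
So h is surjective.
Since h is surjective, we compute h⁻¹(82): solve 81x + 33 ≡ 82 (mod 124), i.e. 81x ≡ 49 (mod 124).
Multiplying by 81⁻¹ = 49 gives x ≡ 49·49 = 2401 = 19·124 + 45 ≡ 45 (mod 124).
Check: h(45) = 81·45 + 33 = 3678 = 29·124 + 82 ≡ 82 (mod 124).

45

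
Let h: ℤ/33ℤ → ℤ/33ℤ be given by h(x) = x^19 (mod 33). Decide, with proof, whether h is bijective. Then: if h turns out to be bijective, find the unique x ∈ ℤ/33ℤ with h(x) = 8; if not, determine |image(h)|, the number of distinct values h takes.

Computing x^19 mod 33 for each x (by repeated squaring, reducing mod 33 at every step), the values h(0), h(1), …, h(32) are: 0, 1, 17, 15, 25, 20, 24, 19, 29, 27, 10, 11, 12, 28, 26, 3, 31, 2, 30, 7, 5, 21, 22, 23, 6, 4, 14, 9, 13, 8, 18, 16, 32.
Every element of ℤ/33ℤ appears exactly once in this list, so h is a bijection, and in particular bijective.
Since h is bijective, we read off the preimage of 8 from the same table: h(29) = 8, so h⁻¹(8) = 29.

29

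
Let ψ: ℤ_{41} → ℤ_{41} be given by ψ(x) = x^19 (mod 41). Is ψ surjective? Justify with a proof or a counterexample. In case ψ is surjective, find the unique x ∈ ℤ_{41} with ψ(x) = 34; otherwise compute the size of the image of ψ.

Since 41 is prime, the nonzero elements of ℤ_{41} form a cyclic group of order 40.
As gcd(19, 40) = 1, raising to the 19th power is a bijection on this group: if u^19 ≡ v^19 then (uv^{−1})^19 = 1, and the only element of order dividing gcd(19, 40) = 1 is 1, so u = v.
With ψ(0) = 0 this makes ψ injective on all of ℤ_{41}, hence bijective (finite equal-size domain and codomain). In particular ψ is surjective.
Since ψ is surjective, we find the preimage of 34. The inverse of x ↦ x^19 on (ℤ_{41})^× is x ↦ x^19, because 19·19 = 361 = 9·40 + 1 ≡ 1 (mod 40) and x^{40} = 1 for x ≠ 0 (Fermat). So ψ⁻¹(34) = 34^19 mod 41.
Repeated squaring mod 41: 34^1 ≡ 34, 34^2 ≡ 34² = 1156 ≡ 8, 34^4 ≡ 8² = 64 ≡ 23, 34^8 ≡ 23² = 529 ≡ 37, 34^16 ≡ 37² = 1369 ≡ 16. Since 19 = 16 + 2 + 1, 34^19 ≡ 16·8·34: 16·8 = 128 ≡ 5, then 5·34 = 170 ≡ 6. So 34^19 ≡ 6 (mod 41).
Hence ψ⁻¹(34) = 6.

6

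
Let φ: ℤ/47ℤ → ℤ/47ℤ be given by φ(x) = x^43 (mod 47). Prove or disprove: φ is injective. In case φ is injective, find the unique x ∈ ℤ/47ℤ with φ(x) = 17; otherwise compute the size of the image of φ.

12

Since 47 is prime, the nonzero elements of ℤ/47ℤ form a cyclic group of order 46.
As gcd(43, 46) = 1, raising to the 43rd power is a bijection on this group: if x_1^43 ≡ x_2^43 then (x_1x_2^{−1})^43 = 1, and the only element of order dividing gcd(43, 46) = 1 is 1, so x_1 = x_2.
With φ(0) = 0 this makes φ injective on all of ℤ/47ℤ, hence bijective (finite equal-size domain and codomain). In particular φ is injective.
Since φ is injective, we find the preimage of 17. The inverse of x ↦ x^43 on (ℤ/47ℤ)^× is x ↦ x^15, because 43·15 = 645 = 14·46 + 1 ≡ 1 (mod 46) and x^{46} = 1 for x ≠ 0 (Fermat). So φ⁻¹(17) = 17^15 mod 47.
Repeated squaring mod 47: 17^1 ≡ 17, 17^2 ≡ 17² = 289 ≡ 7, 17^4 ≡ 7² = 49 ≡ 2, 17^8 ≡ 2² = 4. Since 15 = 8 + 4 + 2 + 1, 17^15 ≡ 4·2·7·17: 4·2 = 8, then 8·7 = 56 ≡ 9, then 9·17 = 153 ≡ 12. So 17^15 ≡ 12 (mod 47).
Hence φ⁻¹(17) = 12.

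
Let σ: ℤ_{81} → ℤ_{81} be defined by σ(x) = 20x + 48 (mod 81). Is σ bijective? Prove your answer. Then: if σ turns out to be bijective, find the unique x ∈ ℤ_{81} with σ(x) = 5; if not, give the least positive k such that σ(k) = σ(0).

10

Suppose σ(u) = σ(v) in ℤ_{81}. Then 20u + 48 ≡ 20v + 48 (mod 81), hence 20(u − v) ≡ 0 (mod 81).
Since gcd(20, 81) = 1, 20 is invertible modulo 81, hence u − v ≡ 0 (mod 81), i.e. u = v.
We now compute 20⁻¹ mod 81 explicitly. Euclid's algorithm: 81 = 4·20 + 1; back-substituting gives 1 = 77·20 − 19·81, so 20⁻¹ ≡ 77 (mod 81).
Then y ↦ 77(y − 48) is a two-sided inverse to σ, so every y ∈ ℤ_{81} has a preimage.
Thus σ is bijective.
Since σ is bijective, we compute σ⁻¹(5): solve 20x + 48 ≡ 5 (mod 81), i.e. 20x ≡ 38 (mod 81).
Multiplying by 20⁻¹ = 77 gives x ≡ 77·38 = 2926 = 36·81 + 10 ≡ 10 (mod 81).
Check: σ(10) = 20·10 + 48 = 248 = 3·81 + 5 ≡ 5 (mod 81).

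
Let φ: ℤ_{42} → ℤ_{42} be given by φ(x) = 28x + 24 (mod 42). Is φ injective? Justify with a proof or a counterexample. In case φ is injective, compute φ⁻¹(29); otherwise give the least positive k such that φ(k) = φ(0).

We have gcd(28, 42) = 14 > 1. Taking s = 0 and t = 3: φ(0) = 24 and φ(3) = 28·3 + 24 = 108 ≡ 24 (mod 42).
So φ(0) = φ(3) while 0 ≠ 3, therefore φ is not injective.
Since φ is not injective, we find the least positive k with φ(k) = φ(0): this means 28k ≡ 0 (mod 42), i.e. 42 ∣ 28k. Since gcd(28, 42) = 14, dividing through by 14 this holds exactly when 3 ∣ 2k, and as gcd(2, 3) = 1, exactly when 3 ∣ k.
The smallest positive such k is 3.

3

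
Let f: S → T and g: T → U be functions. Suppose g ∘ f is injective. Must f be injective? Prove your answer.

Suppose f(u) = f(v). Applying g: (g ∘ f)(u) = (g ∘ f)(v). Since g ∘ f is injective, u = v. Hence f is injective.

injective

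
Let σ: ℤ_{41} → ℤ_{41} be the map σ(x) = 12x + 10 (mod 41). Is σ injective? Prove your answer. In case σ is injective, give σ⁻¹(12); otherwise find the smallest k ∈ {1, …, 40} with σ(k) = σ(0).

7

If σ(s) = σ(t), then 12s ≡ 12t (mod 41). Because gcd(12, 41) = 1, we may cancel 12 to get s ≡ t (mod 41).
So σ is injective.
We now compute 12⁻¹ mod 41 explicitly. Euclid's algorithm: 41 = 3·12 + 5, 12 = 2·5 + 2, 5 = 2·2 + 1; back-substituting gives 1 = 24·12 − 7·41, so 12⁻¹ ≡ 24 (mod 41).
Since σ is injective, we find σ⁻¹(12): we need 12x ≡ 12 − 10 ≡ 2 (mod 41). Using 12⁻¹ = 24: x ≡ 24·2 = 48 = 1·41 + 7, so x = 7.
Check: σ(7) = 12·7 + 10 = 94 = 2·41 + 12 ≡ 12 (mod 41).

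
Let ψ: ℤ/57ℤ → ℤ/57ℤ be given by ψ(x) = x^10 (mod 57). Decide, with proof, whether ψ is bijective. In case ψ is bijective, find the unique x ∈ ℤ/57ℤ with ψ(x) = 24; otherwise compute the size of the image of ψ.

20

ψ(8): Repeated squaring mod 57: 8^1 ≡ 8, 8^2 ≡ 8² = 64 ≡ 7, 8^4 ≡ 7² = 49, 8^8 ≡ 49² = 2401 ≡ 7. Since 10 = 8 + 2, 8^10 ≡ 7·7: 7·7 = 49. So 8^10 ≡ 49 (mod 57).
ψ(11): Repeated squaring mod 57: 11^1 ≡ 11, 11^2 ≡ 11² = 121 ≡ 7, 11^4 ≡ 7² = 49, 11^8 ≡ 49² = 2401 ≡ 7. Since 10 = 8 + 2, 11^10 ≡ 7·7: 7·7 = 49. So 11^10 ≡ 49 (mod 57).
So ψ(8) = ψ(11) = 49 while 8 ≠ 11, so ψ is not injective, hence not bijective.
Since ψ is not bijective, we determine |image(ψ)|. Computing x^10 mod 57 for each x (by repeated squaring, reducing mod 57 at every step), the values ψ(0), ψ(1), …, ψ(56) are: 0, 1, 55, 54, 4, 43, 6, 7, 49, 9, 28, 49, 45, 25, 43, 42, 16, 55, 39, 19, 1, 36, 16, 4, 24, 25, 7, 30, 28, 28, 30, 7, 25, 24, 4, 16, 36, 1, 19, 39, 55, 16, 42, 43, 25, 45, 49, 28, 9, 49, 7, 6, 43, 4, 54, 55, 1.
The distinct values are {0, 1, 4, 6, 7, 9, 16, 19, 24, 25, 28, 30, 36, 39, 42, 43, 45, 49, 54, 55}; there are 20 of them.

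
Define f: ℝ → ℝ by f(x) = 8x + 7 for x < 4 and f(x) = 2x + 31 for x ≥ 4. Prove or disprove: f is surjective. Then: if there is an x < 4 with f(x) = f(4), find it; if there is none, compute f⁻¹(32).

25/8

Both pieces are strictly increasing (slopes 8 and 2), so each is injective on its own interval.
The left piece maps (−∞, 4) onto (−∞, 39); the right piece maps [4, ∞) onto [39, ∞).
These images together cover ℝ, so f is surjective.
Because the two images are disjoint, no x < 4 has f(x) = f(4), so we compute f⁻¹(32): 32 lies in (−∞, 39), so solve 8x + 7 = 32: x = (32 − 7)/8 = 25/8.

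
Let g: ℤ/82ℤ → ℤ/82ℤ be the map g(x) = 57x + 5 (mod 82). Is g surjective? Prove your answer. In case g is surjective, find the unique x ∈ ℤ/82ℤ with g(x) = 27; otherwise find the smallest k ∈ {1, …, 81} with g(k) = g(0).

68

Since gcd(57, 82) = 1, 57 is invertible modulo 82. Euclid's algorithm: 82 = 1·57 + 25, 57 = 2·25 + 7, 25 = 3·7 + 4, 7 = 1·4 + 3, 4 = 1·3 + 1; back-substituting gives 1 = 59·57 − 41·82, so 57⁻¹ ≡ 59 (mod 82).
Then y ↦ 59(y − 5) is a two-sided inverse to g, so every y ∈ ℤ/82ℤ has a preimage.
Therefore g is surjective.
Since g is surjective, we find g⁻¹(27): we need 57x ≡ 27 − 5 ≡ 22 (mod 82). Using 57⁻¹ = 59: x ≡ 59·22 = 1298 = 15·82 + 68, so x = 68.
Check: g(68) = 57·68 + 5 = 3881 = 47·82 + 27 ≡ 27 (mod 82).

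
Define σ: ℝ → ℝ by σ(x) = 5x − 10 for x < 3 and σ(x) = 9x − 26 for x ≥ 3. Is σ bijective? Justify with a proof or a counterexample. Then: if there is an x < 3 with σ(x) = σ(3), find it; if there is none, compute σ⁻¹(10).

11/5

Both pieces are strictly increasing (slopes 5 and 9), so each is injective on its own interval.
The left piece maps (−∞, 3) onto (−∞, 5); the right piece maps [3, ∞) onto [1, ∞).
These images overlap. In particular σ(3) = 1 (right piece), and solving 5x − 10 = 1 on the left piece gives x = 11/5 < 3.
So σ(11/5) = σ(3) with 11/5 ≠ 3, and σ is not injective, hence not bijective. This x = 11/5 is the requested value below 3.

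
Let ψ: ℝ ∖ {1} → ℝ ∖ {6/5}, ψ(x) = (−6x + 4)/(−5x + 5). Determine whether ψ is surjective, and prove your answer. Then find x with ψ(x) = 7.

31/29

For any y ≠ 6/5, solving y(−5x + 5) = −6x + 4 for x gives a well-defined x ≠ 1. So ψ is surjective.
Solving ψ(x) = 7: cross-multiplying gives −6x + 4 = 7(−5x + 5), which rearranges to 29x = 31, so x = 31/29.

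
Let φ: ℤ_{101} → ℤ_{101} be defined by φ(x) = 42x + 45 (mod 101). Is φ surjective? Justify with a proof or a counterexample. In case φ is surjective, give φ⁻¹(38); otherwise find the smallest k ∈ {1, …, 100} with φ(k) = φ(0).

Recall: φ is surjective if every y in the codomain equals φ(x) for some x in the domain.
Since gcd(42, 101) = 1, 42 is invertible modulo 101. Euclid's algorithm: 101 = 2·42 + 17, 42 = 2·17 + 8, 17 = 2·8 + 1; back-substituting gives 1 = 89·42 − 37·101, so 42⁻¹ ≡ 89 (mod 101).
Then y ↦ 89(y − 45) is a two-sided inverse to φ, so every y ∈ ℤ_{101} has a preimage.
Thus φ is surjective.
Since φ is surjective, we find φ⁻¹(38): we need 42x ≡ 38 − 45 ≡ 94 (mod 101). Using 42⁻¹ = 89: x ≡ 89·94 = 8366 = 82·101 + 84, so x = 84.
Check: φ(84) = 42·84 + 45 = 3573 = 35·101 + 38 ≡ 38 (mod 101).

84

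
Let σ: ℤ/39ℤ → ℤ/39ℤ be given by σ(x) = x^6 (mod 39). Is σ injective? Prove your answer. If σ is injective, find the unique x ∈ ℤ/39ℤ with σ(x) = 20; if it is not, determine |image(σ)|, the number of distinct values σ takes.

σ(1) = 1^6 = 1.
σ(4): Repeated squaring mod 39: 4^1 ≡ 4, 4^2 ≡ 4² = 16, 4^4 ≡ 16² = 256 ≡ 22. Since 6 = 4 + 2, 4^6 ≡ 22·16: 22·16 = 352 ≡ 1. So 4^6 ≡ 1 (mod 39).
So σ(1) = σ(4) = 1 while 1 ≠ 4, thus σ is not injective.
Since σ is not injective, we determine |image(σ)|. Computing x^6 mod 39 for each x (by repeated squaring, reducing mod 39 at every step), the values σ(0), σ(1), …, σ(38) are: 0, 1, 25, 27, 1, 25, 12, 25, 25, 27, 1, 25, 27, 13, 1, 12, 1, 1, 12, 25, 25, 12, 1, 1, 12, 1, 13, 27, 25, 1, 27, 25, 25, 12, 25, 1, 27, 25, 1.
The distinct values are {0, 1, 12, 13, 25, 27}; there are 6 of them.

6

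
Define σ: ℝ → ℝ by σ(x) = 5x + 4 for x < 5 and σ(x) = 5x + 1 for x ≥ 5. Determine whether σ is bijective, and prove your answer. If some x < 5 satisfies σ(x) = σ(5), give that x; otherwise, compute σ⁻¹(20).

Both pieces are strictly increasing (slopes 5 and 5), so each is injective on its own interval.
The left piece maps (−∞, 5) onto (−∞, 29); the right piece maps [5, ∞) onto [26, ∞).
These images overlap. In particular σ(5) = 26 (right piece), and solving 5x + 4 = 26 on the left piece gives x = 22/5 < 5.
So σ(22/5) = σ(5) with 22/5 ≠ 5, and σ is not injective, hence not bijective. This x = 22/5 is the requested value below 5.

22/5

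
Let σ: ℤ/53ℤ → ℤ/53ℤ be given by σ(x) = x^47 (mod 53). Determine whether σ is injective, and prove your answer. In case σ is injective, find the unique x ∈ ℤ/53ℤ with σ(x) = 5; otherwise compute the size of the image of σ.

Since 53 is prime, the nonzero elements of ℤ/53ℤ form a cyclic group of order 52.
As gcd(47, 52) = 1, raising to the 47th power is a bijection on this group: if s^47 ≡ t^47 then (st^{−1})^47 = 1, and the only element of order dividing gcd(47, 52) = 1 is 1, so s = t.
With σ(0) = 0 this makes σ injective on all of ℤ/53ℤ, hence bijective (finite equal-size domain and codomain). In particular σ is injective.
Since σ is injective, we find the preimage of 5. The inverse of x ↦ x^47 on (ℤ/53ℤ)^× is x ↦ x^31, because 47·31 = 1457 = 28·52 + 1 ≡ 1 (mod 52) and x^{52} = 1 for x ≠ 0 (Fermat). So σ⁻¹(5) = 5^31 mod 53.
Repeated squaring mod 53: 5^1 ≡ 5, 5^2 ≡ 5² = 25, 5^4 ≡ 25² = 625 ≡ 42, 5^8 ≡ 42² = 1764 ≡ 15, 5^16 ≡ 15² = 225 ≡ 13. Since 31 = 16 + 8 + 4 + 2 + 1, 5^31 ≡ 13·15·42·25·5: 13·15 = 195 ≡ 36, then 36·42 = 1512 ≡ 28, then 28·25 = 700 ≡ 11, then 11·5 = 55 ≡ 2. So 5^31 ≡ 2 (mod 53).
Hence σ⁻¹(5) = 2.

2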